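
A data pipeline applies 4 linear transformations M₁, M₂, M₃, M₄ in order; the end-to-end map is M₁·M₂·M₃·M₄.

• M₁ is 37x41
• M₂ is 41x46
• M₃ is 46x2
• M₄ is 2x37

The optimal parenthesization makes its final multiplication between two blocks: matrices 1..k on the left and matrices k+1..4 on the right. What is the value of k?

Adjacent pairs: M₁M₂ = 37·41·46 = 69782; M₂M₃ = 41·46·2 = 3772; M₃M₄ = 46·2·37 = 3404.
Length 3: M₁..M₃: k=1: 0+3772+37·41·2=6806; k=2: 69782+0+37·46·2=73186 → min 6806 | M₂..M₄: k=2: 0+3404+41·46·37=73186; k=3: 3772+0+41·2·37=6806 → min 6806.
Top-level splits: k=1: (M₁..M₁)·(M₂..M₄) → 0+6806+37·41·37 = 62935; k=2: (M₁..M₂)·(M₃..M₄) → 69782+3404+37·46·37 = 136160; k=3: (M₁..M₃)·(M₄..M₄) → 6806+0+37·2·37 = 9544.
Best split is after M₃, i.e. k = 3.

3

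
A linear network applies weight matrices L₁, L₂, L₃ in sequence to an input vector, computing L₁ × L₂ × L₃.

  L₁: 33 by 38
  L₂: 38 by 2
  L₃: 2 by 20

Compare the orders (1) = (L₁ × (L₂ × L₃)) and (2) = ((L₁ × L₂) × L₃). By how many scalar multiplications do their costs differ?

22772

Order (1) = (L₁ × (L₂ × L₃)): (L₂ × L₃): 38×2 by 2×20 → 38×20, cost 38·2·20 = 1520; (L₁ × (L₂ × L₃)): 33×38 by 38×20 → 33×20, cost 33·38·20 = 25080; cumulative 26600. Total 26600.
Order (2) = ((L₁ × L₂) × L₃): (L₁ × L₂): 33×38 by 38×2 → 33×2, cost 33·38·2 = 2508; ((L₁ × L₂) × L₃): 33×2 by 2×20 → 33×20, cost 33·2·20 = 1320; cumulative 3828. Total 3828.
Difference: |26600 − 3828| = 22772.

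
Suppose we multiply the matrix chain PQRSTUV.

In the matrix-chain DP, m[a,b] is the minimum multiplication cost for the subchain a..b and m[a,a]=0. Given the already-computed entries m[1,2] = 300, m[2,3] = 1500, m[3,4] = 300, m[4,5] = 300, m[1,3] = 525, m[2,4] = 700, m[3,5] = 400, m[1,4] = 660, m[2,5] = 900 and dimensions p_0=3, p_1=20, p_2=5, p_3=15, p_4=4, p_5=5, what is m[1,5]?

m[1,5] = min over k∈[1,4] of m[1,k]+m[k+1,5]+p_{0}·p_k·p_{5}.
k=1: 0 + 900 + 3·20·5 = 1200; k=2: 300 + 400 + 3·5·5 = 775; k=3: 525 + 300 + 3·15·5 = 1050; k=4: 660 + 0 + 3·4·5 = 720.
Minimum: 720 at k=4.

720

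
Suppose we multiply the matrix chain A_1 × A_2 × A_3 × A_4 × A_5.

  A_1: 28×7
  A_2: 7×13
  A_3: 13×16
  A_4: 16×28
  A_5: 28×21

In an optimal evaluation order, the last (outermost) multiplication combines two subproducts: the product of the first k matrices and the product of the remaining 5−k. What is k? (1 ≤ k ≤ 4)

1

Adjacent pairs: A_1A_2 = 28·7·13 = 2548; A_2A_3 = 7·13·16 = 1456; A_3A_4 = 13·16·28 = 5824; A_4A_5 = 16·28·21 = 9408.
Length 3: A_1..A_3: k=1: 0+1456+28·7·16=4592; k=2: 2548+0+28·13·16=8372 → min 4592 | A_2..A_4: k=2: 0+5824+7·13·28=8372; k=3: 1456+0+7·16·28=4592 → min 4592 | A_3..A_5: k=3: 0+9408+13·16·21=13776; k=4: 5824+0+13·28·21=13468 → min 13468.
Length 4: A_1..A_4: k=1: 0+4592+28·7·28=10080; k=2: 2548+5824+28·13·28=18564; k=3: 4592+0+28·16·28=17136 → min 10080 | A_2..A_5: k=2: 0+13468+7·13·21=15379; k=3: 1456+9408+7·16·21=13216; k=4: 4592+0+7·28·21=8708 → min 8708.
Top-level splits: k=1: (A_1..A_1)·(A_2..A_5) → 0+8708+28·7·21 = 12824; k=2: (A_1..A_2)·(A_3..A_5) → 2548+13468+28·13·21 = 23660; k=3: (A_1..A_3)·(A_4..A_5) → 4592+9408+28·16·21 = 23408; k=4: (A_1..A_4)·(A_5..A_5) → 10080+0+28·28·21 = 26544.
Best split is after A_1, i.e. k = 1.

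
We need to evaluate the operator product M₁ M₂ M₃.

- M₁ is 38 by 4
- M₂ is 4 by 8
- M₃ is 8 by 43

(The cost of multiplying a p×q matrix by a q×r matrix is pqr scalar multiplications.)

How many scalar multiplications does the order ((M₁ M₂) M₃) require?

14288

(M₁ M₂): 38×4 by 4×8 → 38×8, cost 38·4·8 = 1216
((M₁ M₂) M₃): 38×8 by 8×43 → 38×43, cost 38·8·43 = 13072; cumulative 14288
Total: 14288 scalar multiplications.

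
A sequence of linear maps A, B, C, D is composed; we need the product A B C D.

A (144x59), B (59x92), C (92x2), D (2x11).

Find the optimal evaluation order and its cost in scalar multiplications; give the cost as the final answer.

Adjacent pairs: AB = 144·59·92 = 781632; BC = 59·92·2 = 10856; CD = 92·2·11 = 2024.
Length 3: A..C: k=1: 0+10856+144·59·2=27848; k=2: 781632+0+144·92·2=808128 → min 27848 | B..D: k=2: 0+2024+59·92·11=61732; k=3: 10856+0+59·2·11=12154 → min 12154.
Length 4: A..D: k=1: 0+12154+144·59·11=105610; k=2: 781632+2024+144·92·11=929384; k=3: 27848+0+144·2·11=31016 → min 31016.
Optimal parenthesization: ((A (B C)) D) with cost 31016.

31016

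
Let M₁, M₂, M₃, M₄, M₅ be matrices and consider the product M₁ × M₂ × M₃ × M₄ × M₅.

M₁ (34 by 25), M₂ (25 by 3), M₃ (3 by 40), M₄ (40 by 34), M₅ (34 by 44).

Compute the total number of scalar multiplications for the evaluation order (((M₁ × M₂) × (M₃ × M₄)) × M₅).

(M₁ × M₂): 34×25 by 25×3 → 34×3, cost 34·25·3 = 2550
(M₃ × M₄): 3×40 by 40×34 → 3×34, cost 3·40·34 = 4080
((M₁ × M₂) × (M₃ × M₄)): 34×3 by 3×34 → 34×34, cost 34·3·34 = 3468; cumulative 10098
(((M₁ × M₂) × (M₃ × M₄)) × M₅): 34×34 by 34×44 → 34×44, cost 34·34·44 = 50864; cumulative 60962
Total: 60962 scalar multiplications.

60962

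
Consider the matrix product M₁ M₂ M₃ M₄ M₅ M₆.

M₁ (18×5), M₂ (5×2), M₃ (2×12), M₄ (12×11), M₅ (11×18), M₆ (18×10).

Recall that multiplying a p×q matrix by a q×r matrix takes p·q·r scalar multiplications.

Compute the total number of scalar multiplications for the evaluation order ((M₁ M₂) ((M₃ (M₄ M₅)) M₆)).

3708

(M₁ M₂): 18×5 by 5×2 → 18×2, cost 18·5·2 = 180
(M₄ M₅): 12×11 by 11×18 → 12×18, cost 12·11·18 = 2376
(M₃ (M₄ M₅)): 2×12 by 12×18 → 2×18, cost 2·12·18 = 432; cumulative 2808
((M₃ (M₄ M₅)) M₆): 2×18 by 18×10 → 2×10, cost 2·18·10 = 360; cumulative 3168
((M₁ M₂) ((M₃ (M₄ M₅)) M₆)): 18×2 by 2×10 → 18×10, cost 18·2·10 = 360; cumulative 3708
Total: 3708 scalar multiplications.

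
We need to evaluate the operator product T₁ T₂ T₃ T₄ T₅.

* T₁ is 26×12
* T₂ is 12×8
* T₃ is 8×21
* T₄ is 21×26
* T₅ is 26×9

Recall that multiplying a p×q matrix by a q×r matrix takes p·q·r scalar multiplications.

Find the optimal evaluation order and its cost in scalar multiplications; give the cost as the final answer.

Adjacent pairs: T₁T₂ = 26·12·8 = 2496; T₂T₃ = 12·8·21 = 2016; T₃T₄ = 8·21·26 = 4368; T₄T₅ = 21·26·9 = 4914.
Length 3: T₁..T₃: k=1: 0+2016+26·12·21=8568; k=2: 2496+0+26·8·21=6864 → min 6864 | T₂..T₄: k=2: 0+4368+12·8·26=6864; k=3: 2016+0+12·21·26=8568 → min 6864 | T₃..T₅: k=3: 0+4914+8·21·9=6426; k=4: 4368+0+8·26·9=6240 → min 6240.
Length 4: T₁..T₄: k=1: 0+6864+26·12·26=14976; k=2: 2496+4368+26·8·26=12272; k=3: 6864+0+26·21·26=21060 → min 12272 | T₂..T₅: k=2: 0+6240+12·8·9=7104; k=3: 2016+4914+12·21·9=9198; k=4: 6864+0+12·26·9=9672 → min 7104.
Length 5: T₁..T₅: k=1: 0+7104+26·12·9=9912; k=2: 2496+6240+26·8·9=10608; k=3: 6864+4914+26·21·9=16692; k=4: 12272+0+26·26·9=18356 → min 9912.
Optimal parenthesization: (T₁ (T₂ ((T₃ T₄) T₅))) with cost 9912.

9912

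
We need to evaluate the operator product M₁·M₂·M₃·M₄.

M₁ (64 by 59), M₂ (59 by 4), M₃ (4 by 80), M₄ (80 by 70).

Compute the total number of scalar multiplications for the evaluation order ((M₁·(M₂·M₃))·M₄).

(M₂·M₃): 59×4 by 4×80 → 59×80, cost 59·4·80 = 18880
(M₁·(M₂·M₃)): 64×59 by 59×80 → 64×80, cost 64·59·80 = 302080; cumulative 320960
((M₁·(M₂·M₃))·M₄): 64×80 by 80×70 → 64×70, cost 64·80·70 = 358400; cumulative 679360
Total: 679360 scalar multiplications.

679360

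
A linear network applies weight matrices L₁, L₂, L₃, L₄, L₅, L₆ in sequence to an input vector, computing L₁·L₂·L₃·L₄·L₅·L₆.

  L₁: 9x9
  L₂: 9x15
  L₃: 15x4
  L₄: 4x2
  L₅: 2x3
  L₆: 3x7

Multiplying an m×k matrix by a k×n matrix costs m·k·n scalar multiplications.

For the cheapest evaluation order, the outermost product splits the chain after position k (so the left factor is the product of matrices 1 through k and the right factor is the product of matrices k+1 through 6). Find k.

Adjacent pairs: L₁L₂ = 9·9·15 = 1215; L₂L₃ = 9·15·4 = 540; L₃L₄ = 15·4·2 = 120; L₄L₅ = 4·2·3 = 24; L₅L₆ = 2·3·7 = 42.
Length 3: L₁..L₃: k=1: 0+540+9·9·4=864; k=2: 1215+0+9·15·4=1755 → min 864 | L₂..L₄: k=2: 0+120+9·15·2=390; k=3: 540+0+9·4·2=612 → min 390 | L₃..L₅: k=3: 0+24+15·4·3=204; k=4: 120+0+15·2·3=210 → min 204 | L₄..L₆: k=4: 0+42+4·2·7=98; k=5: 24+0+4·3·7=108 → min 98.
Length 4: L₁..L₄: k=1: 0+390+9·9·2=552; k=2: 1215+120+9·15·2=1605; k=3: 864+0+9·4·2=936 → min 552 | L₂..L₅: k=2: 0+204+9·15·3=609; k=3: 540+24+9·4·3=672; k=4: 390+0+9·2·3=444 → min 444 | L₃..L₆: k=3: 0+98+15·4·7=518; k=4: 120+42+15·2·7=372; k=5: 204+0+15·3·7=519 → min 372.
Length 5: L₁..L₅: k=1: 0+444+9·9·3=687; k=2: 1215+204+9·15·3=1824; k=3: 864+24+9·4·3=996; k=4: 552+0+9·2·3=606 → min 606 | L₂..L₆: k=2: 0+372+9·15·7=1317; k=3: 540+98+9·4·7=890; k=4: 390+42+9·2·7=558; k=5: 444+0+9·3·7=633 → min 558.
Top-level splits: k=1: (L₁..L₁)·(L₂..L₆) → 0+558+9·9·7 = 1125; k=2: (L₁..L₂)·(L₃..L₆) → 1215+372+9·15·7 = 2532; k=3: (L₁..L₃)·(L₄..L₆) → 864+98+9·4·7 = 1214; k=4: (L₁..L₄)·(L₅..L₆) → 552+42+9·2·7 = 720; k=5: (L₁..L₅)·(L₆..L₆) → 606+0+9·3·7 = 795.
Best split is after L₄, i.e. k = 4.

4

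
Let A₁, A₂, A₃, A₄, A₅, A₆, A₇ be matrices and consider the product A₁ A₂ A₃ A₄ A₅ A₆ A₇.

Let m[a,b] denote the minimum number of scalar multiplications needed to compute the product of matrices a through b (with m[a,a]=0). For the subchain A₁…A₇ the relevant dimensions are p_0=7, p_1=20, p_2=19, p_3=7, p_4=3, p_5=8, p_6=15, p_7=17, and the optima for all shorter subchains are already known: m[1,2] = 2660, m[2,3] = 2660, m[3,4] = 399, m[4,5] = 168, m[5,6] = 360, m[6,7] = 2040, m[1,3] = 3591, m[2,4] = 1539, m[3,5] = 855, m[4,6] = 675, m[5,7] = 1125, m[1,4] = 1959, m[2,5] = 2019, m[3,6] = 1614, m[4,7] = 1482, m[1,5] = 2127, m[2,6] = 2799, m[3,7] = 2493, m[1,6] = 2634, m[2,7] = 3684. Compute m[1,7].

3441

m[1,7] = min over k∈[1,6] of m[1,k]+m[k+1,7]+p_{0}·p_k·p_{7}.
k=1: 0 + 3684 + 7·20·17 = 6064; k=2: 2660 + 2493 + 7·19·17 = 7414; k=3: 3591 + 1482 + 7·7·17 = 5906; k=4: 1959 + 1125 + 7·3·17 = 3441; k=5: 2127 + 2040 + 7·8·17 = 5119; k=6: 2634 + 0 + 7·15·17 = 4419.
Minimum: 3441 at k=4.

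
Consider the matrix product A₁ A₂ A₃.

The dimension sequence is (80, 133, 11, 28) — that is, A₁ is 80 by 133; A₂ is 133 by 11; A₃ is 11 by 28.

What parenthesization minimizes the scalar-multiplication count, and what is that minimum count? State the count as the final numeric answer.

(A₁ (A₂ A₃)): cost 338884.
((A₁ A₂) A₃): cost 141680.
Optimal: ((A₁ A₂) A₃) with cost 141680.

141680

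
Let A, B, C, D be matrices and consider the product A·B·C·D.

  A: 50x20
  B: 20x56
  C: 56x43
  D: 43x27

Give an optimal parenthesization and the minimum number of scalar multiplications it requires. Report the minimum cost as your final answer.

Adjacent pairs: AB = 50·20·56 = 56000; BC = 20·56·43 = 48160; CD = 56·43·27 = 65016.
Length 3: A..C: k=1: 0+48160+50·20·43=91160; k=2: 56000+0+50·56·43=176400 → min 91160 | B..D: k=2: 0+65016+20·56·27=95256; k=3: 48160+0+20·43·27=71380 → min 71380.
Length 4: A..D: k=1: 0+71380+50·20·27=98380; k=2: 56000+65016+50·56·27=196616; k=3: 91160+0+50·43·27=149210 → min 98380.
Optimal parenthesization: (A·((B·C)·D)) with cost 98380.

98380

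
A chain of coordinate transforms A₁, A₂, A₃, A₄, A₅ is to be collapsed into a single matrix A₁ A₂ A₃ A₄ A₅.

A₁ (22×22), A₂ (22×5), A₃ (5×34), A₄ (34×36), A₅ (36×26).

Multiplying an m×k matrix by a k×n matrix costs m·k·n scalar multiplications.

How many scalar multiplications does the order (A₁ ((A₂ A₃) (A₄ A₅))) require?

(A₂ A₃): 22×5 by 5×34 → 22×34, cost 22·5·34 = 3740
(A₄ A₅): 34×36 by 36×26 → 34×26, cost 34·36·26 = 31824
((A₂ A₃) (A₄ A₅)): 22×34 by 34×26 → 22×26, cost 22·34·26 = 19448; cumulative 55012
(A₁ ((A₂ A₃) (A₄ A₅))): 22×22 by 22×26 → 22×26, cost 22·22·26 = 12584; cumulative 67596
Total: 67596 scalar multiplications.

67596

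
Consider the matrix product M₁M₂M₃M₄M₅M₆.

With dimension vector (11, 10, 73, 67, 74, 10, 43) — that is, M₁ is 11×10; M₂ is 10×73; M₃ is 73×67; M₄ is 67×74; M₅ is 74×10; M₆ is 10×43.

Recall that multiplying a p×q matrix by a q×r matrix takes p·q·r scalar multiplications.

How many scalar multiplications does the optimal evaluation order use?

Adjacent pairs: M₁M₂ = 11·10·73 = 8030; M₂M₃ = 10·73·67 = 48910; M₃M₄ = 73·67·74 = 361934; M₄M₅ = 67·74·10 = 49580; M₅M₆ = 74·10·43 = 31820.
Length 3: M₁..M₃: k=1: 0+48910+11·10·67=56280; k=2: 8030+0+11·73·67=61831 → min 56280 | M₂..M₄: k=2: 0+361934+10·73·74=415954; k=3: 48910+0+10·67·74=98490 → min 98490 | M₃..M₅: k=3: 0+49580+73·67·10=98490; k=4: 361934+0+73·74·10=415954 → min 98490 | M₄..M₆: k=4: 0+31820+67·74·43=245014; k=5: 49580+0+67·10·43=78390 → min 78390.
Length 4: M₁..M₄: k=1: 0+98490+11·10·74=106630; k=2: 8030+361934+11·73·74=429386; k=3: 56280+0+11·67·74=110818 → min 106630 | M₂..M₅: k=2: 0+98490+10·73·10=105790; k=3: 48910+49580+10·67·10=105190; k=4: 98490+0+10·74·10=105890 → min 105190 | M₃..M₆: k=3: 0+78390+73·67·43=288703; k=4: 361934+31820+73·74·43=626040; k=5: 98490+0+73·10·43=129880 → min 129880.
Length 5: M₁..M₅: k=1: 0+105190+11·10·10=106290; k=2: 8030+98490+11·73·10=114550; k=3: 56280+49580+11·67·10=113230; k=4: 106630+0+11·74·10=114770 → min 106290 | M₂..M₆: k=2: 0+129880+10·73·43=161270; k=3: 48910+78390+10·67·43=156110; k=4: 98490+31820+10·74·43=162130; k=5: 105190+0+10·10·43=109490 → min 109490.
Length 6: M₁..M₆: k=1: 0+109490+11·10·43=114220; k=2: 8030+129880+11·73·43=172439; k=3: 56280+78390+11·67·43=166361; k=4: 106630+31820+11·74·43=173452; k=5: 106290+0+11·10·43=111020 → min 111020.
Optimal order: ((M₁((M₂M₃)(M₄M₅)))M₆) with cost 111020.

111020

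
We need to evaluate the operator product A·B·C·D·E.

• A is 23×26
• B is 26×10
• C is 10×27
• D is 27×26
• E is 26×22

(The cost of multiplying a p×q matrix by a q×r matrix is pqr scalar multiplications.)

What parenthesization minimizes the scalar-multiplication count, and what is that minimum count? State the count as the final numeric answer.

Adjacent pairs: AB = 23·26·10 = 5980; BC = 26·10·27 = 7020; CD = 10·27·26 = 7020; DE = 27·26·22 = 15444.
Length 3: A..C: k=1: 0+7020+23·26·27=23166; k=2: 5980+0+23·10·27=12190 → min 12190 | B..D: k=2: 0+7020+26·10·26=13780; k=3: 7020+0+26·27·26=25272 → min 13780 | C..E: k=3: 0+15444+10·27·22=21384; k=4: 7020+0+10·26·22=12740 → min 12740.
Length 4: A..D: k=1: 0+13780+23·26·26=29328; k=2: 5980+7020+23·10·26=18980; k=3: 12190+0+23·27·26=28336 → min 18980 | B..E: k=2: 0+12740+26·10·22=18460; k=3: 7020+15444+26·27·22=37908; k=4: 13780+0+26·26·22=28652 → min 18460.
Length 5: A..E: k=1: 0+18460+23·26·22=31616; k=2: 5980+12740+23·10·22=23780; k=3: 12190+15444+23·27·22=41296; k=4: 18980+0+23·26·22=32136 → min 23780.
Optimal parenthesization: ((A·B)·((C·D)·E)) with cost 23780.

23780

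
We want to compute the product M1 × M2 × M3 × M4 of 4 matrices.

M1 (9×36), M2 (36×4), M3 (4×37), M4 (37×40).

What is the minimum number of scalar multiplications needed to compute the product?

8656

Adjacent pairs: M1M2 = 9·36·4 = 1296; M2M3 = 36·4·37 = 5328; M3M4 = 4·37·40 = 5920.
Length 3: M1..M3: k=1: 0+5328+9·36·37=17316; k=2: 1296+0+9·4·37=2628 → min 2628 | M2..M4: k=2: 0+5920+36·4·40=11680; k=3: 5328+0+36·37·40=58608 → min 11680.
Length 4: M1..M4: k=1: 0+11680+9·36·40=24640; k=2: 1296+5920+9·4·40=8656; k=3: 2628+0+9·37·40=15948 → min 8656.
Optimal order: ((M1 × M2) × (M3 × M4)) with cost 8656.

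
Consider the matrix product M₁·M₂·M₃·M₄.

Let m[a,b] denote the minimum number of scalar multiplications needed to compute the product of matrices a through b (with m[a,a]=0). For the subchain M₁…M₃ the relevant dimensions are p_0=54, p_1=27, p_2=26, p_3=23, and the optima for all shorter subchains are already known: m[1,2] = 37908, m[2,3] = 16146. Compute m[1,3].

m[1,3] = min over k∈[1,2] of m[1,k]+m[k+1,3]+p_{0}·p_k·p_{3}.
k=1: 0 + 16146 + 54·27·23 = 49680; k=2: 37908 + 0 + 54·26·23 = 70200.
Minimum: 49680 at k=1.

49680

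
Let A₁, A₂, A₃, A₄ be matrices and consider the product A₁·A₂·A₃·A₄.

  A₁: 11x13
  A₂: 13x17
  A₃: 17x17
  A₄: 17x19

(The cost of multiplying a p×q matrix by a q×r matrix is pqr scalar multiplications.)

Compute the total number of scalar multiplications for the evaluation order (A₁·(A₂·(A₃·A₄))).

12407

(A₃·A₄): 17×17 by 17×19 → 17×19, cost 17·17·19 = 5491
(A₂·(A₃·A₄)): 13×17 by 17×19 → 13×19, cost 13·17·19 = 4199; cumulative 9690
(A₁·(A₂·(A₃·A₄))): 11×13 by 13×19 → 11×19, cost 11·13·19 = 2717; cumulative 12407
Total: 12407 scalar multiplications.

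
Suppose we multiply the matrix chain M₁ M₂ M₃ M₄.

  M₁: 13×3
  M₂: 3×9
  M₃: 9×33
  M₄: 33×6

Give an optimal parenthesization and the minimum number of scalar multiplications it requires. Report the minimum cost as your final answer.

1719

Adjacent pairs: M₁M₂ = 13·3·9 = 351; M₂M₃ = 3·9·33 = 891; M₃M₄ = 9·33·6 = 1782.
Length 3: M₁..M₃: k=1: 0+891+13·3·33=2178; k=2: 351+0+13·9·33=4212 → min 2178 | M₂..M₄: k=2: 0+1782+3·9·6=1944; k=3: 891+0+3·33·6=1485 → min 1485.
Length 4: M₁..M₄: k=1: 0+1485+13·3·6=1719; k=2: 351+1782+13·9·6=2835; k=3: 2178+0+13·33·6=4752 → min 1719.
Optimal parenthesization: (M₁ ((M₂ M₃) M₄)) with cost 1719.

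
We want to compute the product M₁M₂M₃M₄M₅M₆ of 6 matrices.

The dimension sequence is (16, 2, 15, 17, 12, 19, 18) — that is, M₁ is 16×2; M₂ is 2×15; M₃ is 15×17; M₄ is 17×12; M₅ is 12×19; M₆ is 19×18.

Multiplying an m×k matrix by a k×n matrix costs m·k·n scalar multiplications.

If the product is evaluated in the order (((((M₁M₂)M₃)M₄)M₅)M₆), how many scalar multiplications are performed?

(M₁M₂): 16×2 by 2×15 → 16×15, cost 16·2·15 = 480
((M₁M₂)M₃): 16×15 by 15×17 → 16×17, cost 16·15·17 = 4080; cumulative 4560
(((M₁M₂)M₃)M₄): 16×17 by 17×12 → 16×12, cost 16·17·12 = 3264; cumulative 7824
((((M₁M₂)M₃)M₄)M₅): 16×12 by 12×19 → 16×19, cost 16·12·19 = 3648; cumulative 11472
(((((M₁M₂)M₃)M₄)M₅)M₆): 16×19 by 19×18 → 16×18, cost 16·19·18 = 5472; cumulative 16944
Total: 16944 scalar multiplications.

16944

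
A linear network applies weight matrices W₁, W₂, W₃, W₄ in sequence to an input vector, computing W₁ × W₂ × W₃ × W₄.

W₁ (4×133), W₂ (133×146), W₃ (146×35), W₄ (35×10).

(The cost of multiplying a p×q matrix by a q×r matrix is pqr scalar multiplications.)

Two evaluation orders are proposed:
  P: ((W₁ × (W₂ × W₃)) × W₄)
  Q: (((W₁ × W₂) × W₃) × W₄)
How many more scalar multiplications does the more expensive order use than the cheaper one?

Order P = ((W₁ × (W₂ × W₃)) × W₄): (W₂ × W₃): 133×146 by 146×35 → 133×35, cost 133·146·35 = 679630; (W₁ × (W₂ × W₃)): 4×133 by 133×35 → 4×35, cost 4·133·35 = 18620; cumulative 698250; ((W₁ × (W₂ × W₃)) × W₄): 4×35 by 35×10 → 4×10, cost 4·35·10 = 1400; cumulative 699650. Total 699650.
Order Q = (((W₁ × W₂) × W₃) × W₄): (W₁ × W₂): 4×133 by 133×146 → 4×146, cost 4·133·146 = 77672; ((W₁ × W₂) × W₃): 4×146 by 146×35 → 4×35, cost 4·146·35 = 20440; cumulative 98112; (((W₁ × W₂) × W₃) × W₄): 4×35 by 35×10 → 4×10, cost 4·35·10 = 1400; cumulative 99512. Total 99512.
Difference: |699650 − 99512| = 600138.

600138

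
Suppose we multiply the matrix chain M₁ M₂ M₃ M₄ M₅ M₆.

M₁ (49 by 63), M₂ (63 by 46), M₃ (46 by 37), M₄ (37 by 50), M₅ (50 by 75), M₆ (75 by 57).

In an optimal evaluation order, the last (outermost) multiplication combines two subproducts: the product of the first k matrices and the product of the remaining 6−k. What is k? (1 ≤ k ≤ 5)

Adjacent pairs: M₁M₂ = 49·63·46 = 142002; M₂M₃ = 63·46·37 = 107226; M₃M₄ = 46·37·50 = 85100; M₄M₅ = 37·50·75 = 138750; M₅M₆ = 50·75·57 = 213750.
Length 3: M₁..M₃: k=1: 0+107226+49·63·37=221445; k=2: 142002+0+49·46·37=225400 → min 221445 | M₂..M₄: k=2: 0+85100+63·46·50=230000; k=3: 107226+0+63·37·50=223776 → min 223776 | M₃..M₅: k=3: 0+138750+46·37·75=266400; k=4: 85100+0+46·50·75=257600 → min 257600 | M₄..M₆: k=4: 0+213750+37·50·57=319200; k=5: 138750+0+37·75·57=296925 → min 296925.
Length 4: M₁..M₄: k=1: 0+223776+49·63·50=378126; k=2: 142002+85100+49·46·50=339802; k=3: 221445+0+49·37·50=312095 → min 312095 | M₂..M₅: k=2: 0+257600+63·46·75=474950; k=3: 107226+138750+63·37·75=420801; k=4: 223776+0+63·50·75=460026 → min 420801 | M₃..M₆: k=3: 0+296925+46·37·57=393939; k=4: 85100+213750+46·50·57=429950; k=5: 257600+0+46·75·57=454250 → min 393939.
Length 5: M₁..M₅: k=1: 0+420801+49·63·75=652326; k=2: 142002+257600+49·46·75=568652; k=3: 221445+138750+49·37·75=496170; k=4: 312095+0+49·50·75=495845 → min 495845 | M₂..M₆: k=2: 0+393939+63·46·57=559125; k=3: 107226+296925+63·37·57=537018; k=4: 223776+213750+63·50·57=617076; k=5: 420801+0+63·75·57=690126 → min 537018.
Top-level splits: k=1: (M₁..M₁)·(M₂..M₆) → 0+537018+49·63·57 = 712977; k=2: (M₁..M₂)·(M₃..M₆) → 142002+393939+49·46·57 = 664419; k=3: (M₁..M₃)·(M₄..M₆) → 221445+296925+49·37·57 = 621711; k=4: (M₁..M₄)·(M₅..M₆) → 312095+213750+49·50·57 = 665495; k=5: (M₁..M₅)·(M₆..M₆) → 495845+0+49·75·57 = 705320.
Best split is after M₃, i.e. k = 3.

3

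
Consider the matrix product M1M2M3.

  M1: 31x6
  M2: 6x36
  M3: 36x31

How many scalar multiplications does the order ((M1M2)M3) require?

(M1M2): 31×6 by 6×36 → 31×36, cost 31·6·36 = 6696
((M1M2)M3): 31×36 by 36×31 → 31×31, cost 31·36·31 = 34596; cumulative 41292
Total: 41292 scalar multiplications.

41292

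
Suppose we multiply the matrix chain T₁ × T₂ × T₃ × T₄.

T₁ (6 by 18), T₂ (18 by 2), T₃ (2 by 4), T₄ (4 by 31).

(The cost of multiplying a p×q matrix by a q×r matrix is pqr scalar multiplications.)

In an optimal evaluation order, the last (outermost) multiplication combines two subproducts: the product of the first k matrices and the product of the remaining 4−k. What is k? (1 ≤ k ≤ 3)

Adjacent pairs: T₁T₂ = 6·18·2 = 216; T₂T₃ = 18·2·4 = 144; T₃T₄ = 2·4·31 = 248.
Length 3: T₁..T₃: k=1: 0+144+6·18·4=576; k=2: 216+0+6·2·4=264 → min 264 | T₂..T₄: k=2: 0+248+18·2·31=1364; k=3: 144+0+18·4·31=2376 → min 1364.
Top-level splits: k=1: (T₁..T₁)·(T₂..T₄) → 0+1364+6·18·31 = 4712; k=2: (T₁..T₂)·(T₃..T₄) → 216+248+6·2·31 = 836; k=3: (T₁..T₃)·(T₄..T₄) → 264+0+6·4·31 = 1008.
Best split is after T₂, i.e. k = 2.

2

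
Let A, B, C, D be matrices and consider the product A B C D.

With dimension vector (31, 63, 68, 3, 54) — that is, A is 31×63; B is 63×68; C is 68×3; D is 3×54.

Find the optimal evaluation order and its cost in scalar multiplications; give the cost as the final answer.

Adjacent pairs: AB = 31·63·68 = 132804; BC = 63·68·3 = 12852; CD = 68·3·54 = 11016.
Length 3: A..C: k=1: 0+12852+31·63·3=18711; k=2: 132804+0+31·68·3=139128 → min 18711 | B..D: k=2: 0+11016+63·68·54=242352; k=3: 12852+0+63·3·54=23058 → min 23058.
Length 4: A..D: k=1: 0+23058+31·63·54=128520; k=2: 132804+11016+31·68·54=257652; k=3: 18711+0+31·3·54=23733 → min 23733.
Optimal parenthesization: ((A (B C)) D) with cost 23733.

23733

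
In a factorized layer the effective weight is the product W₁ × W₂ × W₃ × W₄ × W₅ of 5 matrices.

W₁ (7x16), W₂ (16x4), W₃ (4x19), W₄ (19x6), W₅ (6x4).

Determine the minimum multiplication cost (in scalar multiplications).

1112

Adjacent pairs: W₁W₂ = 7·16·4 = 448; W₂W₃ = 16·4·19 = 1216; W₃W₄ = 4·19·6 = 456; W₄W₅ = 19·6·4 = 456.
Length 3: W₁..W₃: k=1: 0+1216+7·16·19=3344; k=2: 448+0+7·4·19=980 → min 980 | W₂..W₄: k=2: 0+456+16·4·6=840; k=3: 1216+0+16·19·6=3040 → min 840 | W₃..W₅: k=3: 0+456+4·19·4=760; k=4: 456+0+4·6·4=552 → min 552.
Length 4: W₁..W₄: k=1: 0+840+7·16·6=1512; k=2: 448+456+7·4·6=1072; k=3: 980+0+7·19·6=1778 → min 1072 | W₂..W₅: k=2: 0+552+16·4·4=808; k=3: 1216+456+16·19·4=2888; k=4: 840+0+16·6·4=1224 → min 808.
Length 5: W₁..W₅: k=1: 0+808+7·16·4=1256; k=2: 448+552+7·4·4=1112; k=3: 980+456+7·19·4=1968; k=4: 1072+0+7·6·4=1240 → min 1112.
Optimal order: ((W₁ × W₂) × ((W₃ × W₄) × W₅)) with cost 1112.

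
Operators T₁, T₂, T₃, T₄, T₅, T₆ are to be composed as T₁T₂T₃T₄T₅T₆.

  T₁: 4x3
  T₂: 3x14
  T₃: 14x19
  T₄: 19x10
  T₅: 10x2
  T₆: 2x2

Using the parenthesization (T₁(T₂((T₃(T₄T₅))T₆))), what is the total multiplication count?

(T₄T₅): 19×10 by 10×2 → 19×2, cost 19·10·2 = 380
(T₃(T₄T₅)): 14×19 by 19×2 → 14×2, cost 14·19·2 = 532; cumulative 912
((T₃(T₄T₅))T₆): 14×2 by 2×2 → 14×2, cost 14·2·2 = 56; cumulative 968
(T₂((T₃(T₄T₅))T₆)): 3×14 by 14×2 → 3×2, cost 3·14·2 = 84; cumulative 1052
(T₁(T₂((T₃(T₄T₅))T₆))): 4×3 by 3×2 → 4×2, cost 4·3·2 = 24; cumulative 1076
Total: 1076 scalar multiplications.

1076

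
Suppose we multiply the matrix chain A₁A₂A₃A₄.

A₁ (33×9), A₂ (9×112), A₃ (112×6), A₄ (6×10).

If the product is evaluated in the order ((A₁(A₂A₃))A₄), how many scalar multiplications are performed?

9810

(A₂A₃): 9×112 by 112×6 → 9×6, cost 9·112·6 = 6048
(A₁(A₂A₃)): 33×9 by 9×6 → 33×6, cost 33·9·6 = 1782; cumulative 7830
((A₁(A₂A₃))A₄): 33×6 by 6×10 → 33×10, cost 33·6·10 = 1980; cumulative 9810
Total: 9810 scalar multiplications.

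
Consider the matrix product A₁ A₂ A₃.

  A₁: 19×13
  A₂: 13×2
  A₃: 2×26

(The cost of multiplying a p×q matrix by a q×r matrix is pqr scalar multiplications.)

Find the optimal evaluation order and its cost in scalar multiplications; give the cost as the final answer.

(A₁ (A₂ A₃)): cost 7098.
((A₁ A₂) A₃): cost 1482.
Optimal: ((A₁ A₂) A₃) with cost 1482.

1482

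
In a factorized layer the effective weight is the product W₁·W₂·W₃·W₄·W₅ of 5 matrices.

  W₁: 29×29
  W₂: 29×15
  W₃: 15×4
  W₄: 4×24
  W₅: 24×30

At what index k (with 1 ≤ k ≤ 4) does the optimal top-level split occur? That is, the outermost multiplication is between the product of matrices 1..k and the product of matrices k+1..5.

3

Adjacent pairs: W₁W₂ = 29·29·15 = 12615; W₂W₃ = 29·15·4 = 1740; W₃W₄ = 15·4·24 = 1440; W₄W₅ = 4·24·30 = 2880.
Length 3: W₁..W₃: k=1: 0+1740+29·29·4=5104; k=2: 12615+0+29·15·4=14355 → min 5104 | W₂..W₄: k=2: 0+1440+29·15·24=11880; k=3: 1740+0+29·4·24=4524 → min 4524 | W₃..W₅: k=3: 0+2880+15·4·30=4680; k=4: 1440+0+15·24·30=12240 → min 4680.
Length 4: W₁..W₄: k=1: 0+4524+29·29·24=24708; k=2: 12615+1440+29·15·24=24495; k=3: 5104+0+29·4·24=7888 → min 7888 | W₂..W₅: k=2: 0+4680+29·15·30=17730; k=3: 1740+2880+29·4·30=8100; k=4: 4524+0+29·24·30=25404 → min 8100.
Top-level splits: k=1: (W₁..W₁)·(W₂..W₅) → 0+8100+29·29·30 = 33330; k=2: (W₁..W₂)·(W₃..W₅) → 12615+4680+29·15·30 = 30345; k=3: (W₁..W₃)·(W₄..W₅) → 5104+2880+29·4·30 = 11464; k=4: (W₁..W₄)·(W₅..W₅) → 7888+0+29·24·30 = 28768.
Best split is after W₃, i.e. k = 3.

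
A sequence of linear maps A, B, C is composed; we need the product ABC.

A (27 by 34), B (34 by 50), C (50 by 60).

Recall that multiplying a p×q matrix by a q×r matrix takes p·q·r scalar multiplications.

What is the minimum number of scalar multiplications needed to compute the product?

Order (A(BC)): (BC): 34×50 by 50×60 → 34×60, cost 34·50·60 = 102000; (A(BC)): 27×34 by 34×60 → 27×60, cost 27·34·60 = 55080; cumulative 157080. Total 157080.
Order ((AB)C): (AB): 27×34 by 34×50 → 27×50, cost 27·34·50 = 45900; ((AB)C): 27×50 by 50×60 → 27×60, cost 27·50·60 = 81000; cumulative 126900. Total 126900.
Minimum: 126900.

126900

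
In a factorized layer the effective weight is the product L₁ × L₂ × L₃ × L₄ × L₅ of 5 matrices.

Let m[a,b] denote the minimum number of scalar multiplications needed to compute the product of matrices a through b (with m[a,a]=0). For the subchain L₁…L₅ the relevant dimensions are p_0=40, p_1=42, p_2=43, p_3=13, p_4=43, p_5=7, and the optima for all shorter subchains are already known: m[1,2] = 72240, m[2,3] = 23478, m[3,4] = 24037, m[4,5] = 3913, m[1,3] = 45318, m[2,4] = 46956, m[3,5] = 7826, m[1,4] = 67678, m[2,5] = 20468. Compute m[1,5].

m[1,5] = min over k∈[1,4] of m[1,k]+m[k+1,5]+p_{0}·p_k·p_{5}.
k=1: 0 + 20468 + 40·42·7 = 32228; k=2: 72240 + 7826 + 40·43·7 = 92106; k=3: 45318 + 3913 + 40·13·7 = 52871; k=4: 67678 + 0 + 40·43·7 = 79718.
Minimum: 32228 at k=1.

32228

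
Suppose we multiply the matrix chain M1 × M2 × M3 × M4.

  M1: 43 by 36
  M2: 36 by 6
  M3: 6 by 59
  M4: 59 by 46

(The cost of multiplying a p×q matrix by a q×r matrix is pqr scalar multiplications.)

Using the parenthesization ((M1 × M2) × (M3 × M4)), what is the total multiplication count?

37440

(M1 × M2): 43×36 by 36×6 → 43×6, cost 43·36·6 = 9288
(M3 × M4): 6×59 by 59×46 → 6×46, cost 6·59·46 = 16284
((M1 × M2) × (M3 × M4)): 43×6 by 6×46 → 43×46, cost 43·6·46 = 11868; cumulative 37440
Total: 37440 scalar multiplications.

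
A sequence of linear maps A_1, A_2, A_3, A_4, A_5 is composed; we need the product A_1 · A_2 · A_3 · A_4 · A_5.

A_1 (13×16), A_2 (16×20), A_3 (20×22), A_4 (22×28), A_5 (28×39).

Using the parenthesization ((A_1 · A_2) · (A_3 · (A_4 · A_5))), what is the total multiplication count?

55484

(A_1 · A_2): 13×16 by 16×20 → 13×20, cost 13·16·20 = 4160
(A_4 · A_5): 22×28 by 28×39 → 22×39, cost 22·28·39 = 24024
(A_3 · (A_4 · A_5)): 20×22 by 22×39 → 20×39, cost 20·22·39 = 17160; cumulative 41184
((A_1 · A_2) · (A_3 · (A_4 · A_5))): 13×20 by 20×39 → 13×39, cost 13·20·39 = 10140; cumulative 55484
Total: 55484 scalar multiplications.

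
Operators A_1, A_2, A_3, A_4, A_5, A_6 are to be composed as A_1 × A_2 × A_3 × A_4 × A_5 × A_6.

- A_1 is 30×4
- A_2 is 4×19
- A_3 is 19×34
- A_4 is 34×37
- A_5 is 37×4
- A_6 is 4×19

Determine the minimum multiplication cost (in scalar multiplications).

Adjacent pairs: A_1A_2 = 30·4·19 = 2280; A_2A_3 = 4·19·34 = 2584; A_3A_4 = 19·34·37 = 23902; A_4A_5 = 34·37·4 = 5032; A_5A_6 = 37·4·19 = 2812.
Length 3: A_1..A_3: k=1: 0+2584+30·4·34=6664; k=2: 2280+0+30·19·34=21660 → min 6664 | A_2..A_4: k=2: 0+23902+4·19·37=26714; k=3: 2584+0+4·34·37=7616 → min 7616 | A_3..A_5: k=3: 0+5032+19·34·4=7616; k=4: 23902+0+19·37·4=26714 → min 7616 | A_4..A_6: k=4: 0+2812+34·37·19=26714; k=5: 5032+0+34·4·19=7616 → min 7616.
Length 4: A_1..A_4: k=1: 0+7616+30·4·37=12056; k=2: 2280+23902+30·19·37=47272; k=3: 6664+0+30·34·37=44404 → min 12056 | A_2..A_5: k=2: 0+7616+4·19·4=7920; k=3: 2584+5032+4·34·4=8160; k=4: 7616+0+4·37·4=8208 → min 7920 | A_3..A_6: k=3: 0+7616+19·34·19=19890; k=4: 23902+2812+19·37·19=40071; k=5: 7616+0+19·4·19=9060 → min 9060.
Length 5: A_1..A_5: k=1: 0+7920+30·4·4=8400; k=2: 2280+7616+30·19·4=12176; k=3: 6664+5032+30·34·4=15776; k=4: 12056+0+30·37·4=16496 → min 8400 | A_2..A_6: k=2: 0+9060+4·19·19=10504; k=3: 2584+7616+4·34·19=12784; k=4: 7616+2812+4·37·19=13240; k=5: 7920+0+4·4·19=8224 → min 8224.
Length 6: A_1..A_6: k=1: 0+8224+30·4·19=10504; k=2: 2280+9060+30·19·19=22170; k=3: 6664+7616+30·34·19=33660; k=4: 12056+2812+30·37·19=35958; k=5: 8400+0+30·4·19=10680 → min 10504.
Optimal order: (A_1 × ((A_2 × (A_3 × (A_4 × A_5))) × A_6)) with cost 10504.

10504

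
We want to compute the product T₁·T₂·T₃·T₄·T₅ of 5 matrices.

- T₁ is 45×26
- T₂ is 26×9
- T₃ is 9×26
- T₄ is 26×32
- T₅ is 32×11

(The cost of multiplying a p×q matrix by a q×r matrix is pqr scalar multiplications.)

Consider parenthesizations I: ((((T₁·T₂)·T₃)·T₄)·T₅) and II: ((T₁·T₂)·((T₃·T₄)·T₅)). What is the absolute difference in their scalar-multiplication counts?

Order I = ((((T₁·T₂)·T₃)·T₄)·T₅): (T₁·T₂): 45×26 by 26×9 → 45×9, cost 45·26·9 = 10530; ((T₁·T₂)·T₃): 45×9 by 9×26 → 45×26, cost 45·9·26 = 10530; cumulative 21060; (((T₁·T₂)·T₃)·T₄): 45×26 by 26×32 → 45×32, cost 45·26·32 = 37440; cumulative 58500; ((((T₁·T₂)·T₃)·T₄)·T₅): 45×32 by 32×11 → 45×11, cost 45·32·11 = 15840; cumulative 74340. Total 74340.
Order II = ((T₁·T₂)·((T₃·T₄)·T₅)): (T₁·T₂): 45×26 by 26×9 → 45×9, cost 45·26·9 = 10530; (T₃·T₄): 9×26 by 26×32 → 9×32, cost 9·26·32 = 7488; ((T₃·T₄)·T₅): 9×32 by 32×11 → 9×11, cost 9·32·11 = 3168; cumulative 10656; ((T₁·T₂)·((T₃·T₄)·T₅)): 45×9 by 9×11 → 45×11, cost 45·9·11 = 4455; cumulative 25641. Total 25641.
Difference: |74340 − 25641| = 48699.

48699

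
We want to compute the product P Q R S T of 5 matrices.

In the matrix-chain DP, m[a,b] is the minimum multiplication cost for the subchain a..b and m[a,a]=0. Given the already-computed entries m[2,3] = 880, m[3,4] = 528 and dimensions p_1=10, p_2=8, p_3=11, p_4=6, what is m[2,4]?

1008

m[2,4] = min over k∈[2,3] of m[2,k]+m[k+1,4]+p_{1}·p_k·p_{4}.
k=2: 0 + 528 + 10·8·6 = 1008; k=3: 880 + 0 + 10·11·6 = 1540.
Minimum: 1008 at k=2.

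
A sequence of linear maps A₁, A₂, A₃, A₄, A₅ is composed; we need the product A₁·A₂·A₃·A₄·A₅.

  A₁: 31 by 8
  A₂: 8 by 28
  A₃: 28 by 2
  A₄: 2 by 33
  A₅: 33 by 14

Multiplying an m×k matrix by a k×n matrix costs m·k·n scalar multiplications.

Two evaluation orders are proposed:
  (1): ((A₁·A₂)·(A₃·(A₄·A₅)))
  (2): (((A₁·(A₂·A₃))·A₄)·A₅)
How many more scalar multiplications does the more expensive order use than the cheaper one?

Order (1) = ((A₁·A₂)·(A₃·(A₄·A₅))): (A₁·A₂): 31×8 by 8×28 → 31×28, cost 31·8·28 = 6944; (A₄·A₅): 2×33 by 33×14 → 2×14, cost 2·33·14 = 924; (A₃·(A₄·A₅)): 28×2 by 2×14 → 28×14, cost 28·2·14 = 784; cumulative 1708; ((A₁·A₂)·(A₃·(A₄·A₅))): 31×28 by 28×14 → 31×14, cost 31·28·14 = 12152; cumulative 20804. Total 20804.
Order (2) = (((A₁·(A₂·A₃))·A₄)·A₅): (A₂·A₃): 8×28 by 28×2 → 8×2, cost 8·28·2 = 448; (A₁·(A₂·A₃)): 31×8 by 8×2 → 31×2, cost 31·8·2 = 496; cumulative 944; ((A₁·(A₂·A₃))·A₄): 31×2 by 2×33 → 31×33, cost 31·2·33 = 2046; cumulative 2990; (((A₁·(A₂·A₃))·A₄)·A₅): 31×33 by 33×14 → 31×14, cost 31·33·14 = 14322; cumulative 17312. Total 17312.
Difference: |20804 − 17312| = 3492.

3492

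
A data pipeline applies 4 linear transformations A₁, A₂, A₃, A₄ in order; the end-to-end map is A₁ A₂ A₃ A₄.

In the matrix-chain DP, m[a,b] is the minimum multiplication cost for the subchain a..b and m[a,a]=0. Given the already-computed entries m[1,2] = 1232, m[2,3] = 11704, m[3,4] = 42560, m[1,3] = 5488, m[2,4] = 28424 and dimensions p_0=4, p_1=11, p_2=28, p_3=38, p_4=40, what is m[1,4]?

m[1,4] = min over k∈[1,3] of m[1,k]+m[k+1,4]+p_{0}·p_k·p_{4}.
k=1: 0 + 28424 + 4·11·40 = 30184; k=2: 1232 + 42560 + 4·28·40 = 48272; k=3: 5488 + 0 + 4·38·40 = 11568.
Minimum: 11568 at k=3.

11568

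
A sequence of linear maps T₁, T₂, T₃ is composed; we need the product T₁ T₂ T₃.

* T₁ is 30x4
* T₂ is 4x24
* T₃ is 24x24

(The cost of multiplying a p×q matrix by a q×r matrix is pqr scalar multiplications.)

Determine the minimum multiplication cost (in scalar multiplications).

5184

Order (T₁ (T₂ T₃)): (T₂ T₃): 4×24 by 24×24 → 4×24, cost 4·24·24 = 2304; (T₁ (T₂ T₃)): 30×4 by 4×24 → 30×24, cost 30·4·24 = 2880; cumulative 5184. Total 5184.
Order ((T₁ T₂) T₃): (T₁ T₂): 30×4 by 4×24 → 30×24, cost 30·4·24 = 2880; ((T₁ T₂) T₃): 30×24 by 24×24 → 30×24, cost 30·24·24 = 17280; cumulative 20160. Total 20160.
Minimum: 5184.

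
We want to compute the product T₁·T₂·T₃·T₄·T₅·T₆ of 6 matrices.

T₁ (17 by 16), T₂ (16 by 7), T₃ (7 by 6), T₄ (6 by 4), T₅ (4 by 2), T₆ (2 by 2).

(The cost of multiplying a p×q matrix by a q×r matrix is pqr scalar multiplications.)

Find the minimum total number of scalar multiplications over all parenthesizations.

Adjacent pairs: T₁T₂ = 17·16·7 = 1904; T₂T₃ = 16·7·6 = 672; T₃T₄ = 7·6·4 = 168; T₄T₅ = 6·4·2 = 48; T₅T₆ = 4·2·2 = 16.
Length 3: T₁..T₃: k=1: 0+672+17·16·6=2304; k=2: 1904+0+17·7·6=2618 → min 2304 | T₂..T₄: k=2: 0+168+16·7·4=616; k=3: 672+0+16·6·4=1056 → min 616 | T₃..T₅: k=3: 0+48+7·6·2=132; k=4: 168+0+7·4·2=224 → min 132 | T₄..T₆: k=4: 0+16+6·4·2=64; k=5: 48+0+6·2·2=72 → min 64.
Length 4: T₁..T₄: k=1: 0+616+17·16·4=1704; k=2: 1904+168+17·7·4=2548; k=3: 2304+0+17·6·4=2712 → min 1704 | T₂..T₅: k=2: 0+132+16·7·2=356; k=3: 672+48+16·6·2=912; k=4: 616+0+16·4·2=744 → min 356 | T₃..T₆: k=3: 0+64+7·6·2=148; k=4: 168+16+7·4·2=240; k=5: 132+0+7·2·2=160 → min 148.
Length 5: T₁..T₅: k=1: 0+356+17·16·2=900; k=2: 1904+132+17·7·2=2274; k=3: 2304+48+17·6·2=2556; k=4: 1704+0+17·4·2=1840 → min 900 | T₂..T₆: k=2: 0+148+16·7·2=372; k=3: 672+64+16·6·2=928; k=4: 616+16+16·4·2=760; k=5: 356+0+16·2·2=420 → min 372.
Length 6: T₁..T₆: k=1: 0+372+17·16·2=916; k=2: 1904+148+17·7·2=2290; k=3: 2304+64+17·6·2=2572; k=4: 1704+16+17·4·2=1856; k=5: 900+0+17·2·2=968 → min 916.
Optimal order: (T₁·(T₂·(T₃·(T₄·(T₅·T₆))))) with cost 916.

916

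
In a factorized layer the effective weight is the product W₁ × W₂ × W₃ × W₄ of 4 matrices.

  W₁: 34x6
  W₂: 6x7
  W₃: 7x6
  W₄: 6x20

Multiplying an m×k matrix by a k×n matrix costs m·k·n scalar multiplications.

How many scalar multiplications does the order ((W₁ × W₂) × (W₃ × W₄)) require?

(W₁ × W₂): 34×6 by 6×7 → 34×7, cost 34·6·7 = 1428
(W₃ × W₄): 7×6 by 6×20 → 7×20, cost 7·6·20 = 840
((W₁ × W₂) × (W₃ × W₄)): 34×7 by 7×20 → 34×20, cost 34·7·20 = 4760; cumulative 7028
Total: 7028 scalar multiplications.

7028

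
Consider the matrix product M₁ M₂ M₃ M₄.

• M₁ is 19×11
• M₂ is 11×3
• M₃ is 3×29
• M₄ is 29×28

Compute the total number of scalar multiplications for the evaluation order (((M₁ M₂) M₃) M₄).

(M₁ M₂): 19×11 by 11×3 → 19×3, cost 19·11·3 = 627
((M₁ M₂) M₃): 19×3 by 3×29 → 19×29, cost 19·3·29 = 1653; cumulative 2280
(((M₁ M₂) M₃) M₄): 19×29 by 29×28 → 19×28, cost 19·29·28 = 15428; cumulative 17708
Total: 17708 scalar multiplications.

17708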